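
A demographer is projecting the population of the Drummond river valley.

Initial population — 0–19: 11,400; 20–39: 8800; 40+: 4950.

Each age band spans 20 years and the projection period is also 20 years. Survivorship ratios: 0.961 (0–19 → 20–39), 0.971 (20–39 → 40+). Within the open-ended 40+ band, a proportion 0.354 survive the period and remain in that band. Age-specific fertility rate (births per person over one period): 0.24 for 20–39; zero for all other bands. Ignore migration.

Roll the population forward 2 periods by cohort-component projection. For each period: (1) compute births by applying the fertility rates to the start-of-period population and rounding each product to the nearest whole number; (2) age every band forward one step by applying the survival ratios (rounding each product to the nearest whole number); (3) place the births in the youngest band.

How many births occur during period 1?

— Period 1 —
Births: 8800 × 0.24 = 2112
20–39: 11400 × 0.961 = 10955
40+: 8800 × 0.971 + 4950 × 0.354 = 8545 + 1752 = 10297
Population now: 0–19=2112, 20–39=10955, 40+=10297

2112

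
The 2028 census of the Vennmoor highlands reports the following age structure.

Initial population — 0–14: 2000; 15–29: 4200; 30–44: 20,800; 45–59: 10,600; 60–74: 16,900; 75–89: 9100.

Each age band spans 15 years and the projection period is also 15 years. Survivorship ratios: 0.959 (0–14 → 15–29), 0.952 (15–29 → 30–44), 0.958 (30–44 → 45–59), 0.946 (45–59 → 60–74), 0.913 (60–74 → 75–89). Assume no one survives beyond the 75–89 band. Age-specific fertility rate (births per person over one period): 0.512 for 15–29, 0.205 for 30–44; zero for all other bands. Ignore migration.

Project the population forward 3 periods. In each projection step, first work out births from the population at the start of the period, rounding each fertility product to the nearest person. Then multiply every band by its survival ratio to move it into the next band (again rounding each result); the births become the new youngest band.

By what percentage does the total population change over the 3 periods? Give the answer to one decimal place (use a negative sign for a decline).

-47.0

Numbering the groups 1..6 from youngest to oldest:
[period 1]
Births: 4200 × 0.512 = 2150, 20800 × 0.205 = 4264 ⇒ total 6414
Group 2: 2000 × 0.959 = 1918
Group 3: 4200 × 0.952 = 3998
Group 4: 20800 × 0.958 = 19926
Group 5: 10600 × 0.946 = 10028
Group 6: 16900 × 0.913 = 15430
End of period: [6414, 1918, 3998, 19926, 10028, 15430]
[period 2]
Births: 1918 × 0.512 = 982, 3998 × 0.205 = 820 ⇒ total 1802
Group 2: 6414 × 0.959 = 6151
Group 3: 1918 × 0.952 = 1826
Group 4: 3998 × 0.958 = 3830
Group 5: 19926 × 0.946 = 18850
Group 6: 10028 × 0.913 = 9156
End of period: [1802, 6151, 1826, 3830, 18850, 9156]
[period 3]
Births: 6151 × 0.512 = 3149, 1826 × 0.205 = 374 ⇒ total 3523
Group 2: 1802 × 0.959 = 1728
Group 3: 6151 × 0.952 = 5856
Group 4: 1826 × 0.958 = 1749
Group 5: 3830 × 0.946 = 3623
Group 6: 18850 × 0.913 = 17210
End of period: [3523, 1728, 5856, 1749, 3623, 17210]
Total: 63600 → 33689; change = -29911; percentage change = -47.0%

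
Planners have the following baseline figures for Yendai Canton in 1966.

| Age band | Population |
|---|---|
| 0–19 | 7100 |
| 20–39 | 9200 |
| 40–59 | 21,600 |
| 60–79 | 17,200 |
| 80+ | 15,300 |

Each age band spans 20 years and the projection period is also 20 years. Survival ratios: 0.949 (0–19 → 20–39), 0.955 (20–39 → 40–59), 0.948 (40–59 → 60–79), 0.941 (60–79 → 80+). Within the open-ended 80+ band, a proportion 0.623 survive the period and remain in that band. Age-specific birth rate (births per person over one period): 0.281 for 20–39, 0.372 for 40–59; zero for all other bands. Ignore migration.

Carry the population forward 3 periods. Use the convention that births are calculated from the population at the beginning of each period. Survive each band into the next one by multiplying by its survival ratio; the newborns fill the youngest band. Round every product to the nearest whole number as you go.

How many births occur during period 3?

5226

(Bands numbered youngest = 1 to oldest = 5.)
After projecting period 1:
Births: 9200 × 0.281 = 2585  |  21600 × 0.372 = 8035 → total 10620
Band 2: 7100 × 0.949 = 6738
Band 3: 9200 × 0.955 = 8786
Band 4: 21600 × 0.948 = 20477
Band 5: 17200 × 0.941 + 15300 × 0.623 = 16185 + 9532 = 25717
End of period: [10620, 6738, 8786, 20477, 25717]
After projecting period 2:
Births: 6738 × 0.281 = 1893  |  8786 × 0.372 = 3268 → total 5161
Band 2: 10620 × 0.949 = 10078
Band 3: 6738 × 0.955 = 6435
Band 4: 8786 × 0.948 = 8329
Band 5: 20477 × 0.941 + 25717 × 0.623 = 19269 + 16022 = 35291
End of period: [5161, 10078, 6435, 8329, 35291]
After projecting period 3:
Births: 10078 × 0.281 = 2832  |  6435 × 0.372 = 2394 → total 5226
Band 2: 5161 × 0.949 = 4898
Band 3: 10078 × 0.955 = 9624
Band 4: 6435 × 0.948 = 6100
Band 5: 8329 × 0.941 + 35291 × 0.623 = 7838 + 21986 = 29824
End of period: [5226, 4898, 9624, 6100, 29824]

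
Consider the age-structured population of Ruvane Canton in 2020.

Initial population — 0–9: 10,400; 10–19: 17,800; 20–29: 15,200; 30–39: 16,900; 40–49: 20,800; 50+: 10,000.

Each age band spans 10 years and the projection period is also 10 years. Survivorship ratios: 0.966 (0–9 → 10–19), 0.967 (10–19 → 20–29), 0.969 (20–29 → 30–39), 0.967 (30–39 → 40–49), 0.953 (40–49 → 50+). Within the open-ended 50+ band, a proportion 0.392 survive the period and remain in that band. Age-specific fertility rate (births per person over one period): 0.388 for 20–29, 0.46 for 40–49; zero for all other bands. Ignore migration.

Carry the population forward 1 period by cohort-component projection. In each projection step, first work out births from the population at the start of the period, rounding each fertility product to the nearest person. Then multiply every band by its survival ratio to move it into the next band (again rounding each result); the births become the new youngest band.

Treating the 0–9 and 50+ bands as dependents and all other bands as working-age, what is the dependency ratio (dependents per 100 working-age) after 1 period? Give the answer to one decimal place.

67.2

Period 1.
Births: 15200 * 0.388 = 5898 ; 20800 * 0.46 = 9568 — total 15466
10–19: 10400 * 0.966 = 10046
20–29: 17800 * 0.967 = 17213
30–39: 15200 * 0.969 = 14729
40–49: 16900 * 0.967 = 16342
50+: 20800 * 0.953 + 10000 * 0.392 = 19822 + 3920 = 23742
Population now: 0–9=15466, 10–19=10046, 20–29=17213, 30–39=14729, 40–49=16342, 50+=23742
Dependents (band 0–9 + band 50+) = 15466 + 23742 = 39208; working-age = 58330; ratio = 39208/58330 × 100 = 67.2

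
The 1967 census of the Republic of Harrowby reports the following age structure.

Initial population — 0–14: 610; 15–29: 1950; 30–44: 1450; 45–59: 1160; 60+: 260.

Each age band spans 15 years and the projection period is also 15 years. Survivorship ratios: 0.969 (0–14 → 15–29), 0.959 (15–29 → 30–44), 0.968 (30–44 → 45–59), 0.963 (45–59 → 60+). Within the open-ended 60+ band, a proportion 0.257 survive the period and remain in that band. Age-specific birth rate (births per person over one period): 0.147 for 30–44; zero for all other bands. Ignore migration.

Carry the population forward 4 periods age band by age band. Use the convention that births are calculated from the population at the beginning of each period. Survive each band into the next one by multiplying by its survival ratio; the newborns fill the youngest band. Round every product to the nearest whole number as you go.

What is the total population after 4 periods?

Call the bands 1 to 5, youngest first.
After projecting period 1:
Births: 1450 × 0.147 = 213
Band 2: 610 × 0.969 = 591
Band 3: 1950 × 0.959 = 1870
Band 4: 1450 × 0.968 = 1404
Band 5: 1160 × 0.963 + 260 × 0.257 = 1117 + 67 = 1184
End of period: [213, 591, 1870, 1404, 1184]
After projecting period 2:
Births: 1870 × 0.147 = 275
Band 2: 213 × 0.969 = 206
Band 3: 591 × 0.959 = 567
Band 4: 1870 × 0.968 = 1810
Band 5: 1404 × 0.963 + 1184 × 0.257 = 1352 + 304 = 1656
End of period: [275, 206, 567, 1810, 1656]
After projecting period 3:
Births: 567 × 0.147 = 83
Band 2: 275 × 0.969 = 266
Band 3: 206 × 0.959 = 198
Band 4: 567 × 0.968 = 549
Band 5: 1810 × 0.963 + 1656 × 0.257 = 1743 + 426 = 2169
End of period: [83, 266, 198, 549, 2169]
After projecting period 4:
Births: 198 × 0.147 = 29
Band 2: 83 × 0.969 = 80
Band 3: 266 × 0.959 = 255
Band 4: 198 × 0.968 = 192
Band 5: 549 × 0.963 + 2169 × 0.257 = 529 + 557 = 1086
End of period: [29, 80, 255, 192, 1086]
Total after period 4: 29 + 80 + 255 + 192 + 1086 = 1642

1642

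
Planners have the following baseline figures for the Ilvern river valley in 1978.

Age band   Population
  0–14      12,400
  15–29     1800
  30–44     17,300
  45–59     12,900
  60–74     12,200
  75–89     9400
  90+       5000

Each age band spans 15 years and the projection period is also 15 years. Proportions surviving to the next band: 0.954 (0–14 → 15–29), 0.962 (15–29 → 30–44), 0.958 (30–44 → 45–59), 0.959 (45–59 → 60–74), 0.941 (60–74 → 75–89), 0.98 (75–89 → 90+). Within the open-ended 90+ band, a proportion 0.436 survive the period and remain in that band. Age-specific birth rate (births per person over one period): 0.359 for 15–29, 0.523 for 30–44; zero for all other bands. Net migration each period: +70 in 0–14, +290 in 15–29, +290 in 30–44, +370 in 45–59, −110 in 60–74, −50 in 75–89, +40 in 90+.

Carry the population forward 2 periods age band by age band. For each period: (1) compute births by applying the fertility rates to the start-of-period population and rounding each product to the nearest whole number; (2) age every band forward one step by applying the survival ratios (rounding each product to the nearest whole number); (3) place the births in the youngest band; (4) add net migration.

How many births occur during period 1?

Period 1:
Births: 1800 × 0.359 = 646  |  17300 × 0.523 = 9048 → total 9694
15–29: 12400 × 0.954 = 11830
30–44: 1800 × 0.962 = 1732
45–59: 17300 × 0.958 = 16573
60–74: 12900 × 0.959 = 12371
75–89: 12200 × 0.941 = 11480
90+: 9400 × 0.98 + 5000 × 0.436 = 9212 + 2180 = 11392
Net migration: 0–14 + 70 → 9764; 15–29 + 290 → 12120; 30–44 + 290 → 2022; 45–59 + 370 → 16943; 60–74 − 110 → 12261; 75–89 − 50 → 11430; 90+ + 40 → 11432
→ [9764, 12120, 2022, 16943, 12261, 11430, 11432]

9694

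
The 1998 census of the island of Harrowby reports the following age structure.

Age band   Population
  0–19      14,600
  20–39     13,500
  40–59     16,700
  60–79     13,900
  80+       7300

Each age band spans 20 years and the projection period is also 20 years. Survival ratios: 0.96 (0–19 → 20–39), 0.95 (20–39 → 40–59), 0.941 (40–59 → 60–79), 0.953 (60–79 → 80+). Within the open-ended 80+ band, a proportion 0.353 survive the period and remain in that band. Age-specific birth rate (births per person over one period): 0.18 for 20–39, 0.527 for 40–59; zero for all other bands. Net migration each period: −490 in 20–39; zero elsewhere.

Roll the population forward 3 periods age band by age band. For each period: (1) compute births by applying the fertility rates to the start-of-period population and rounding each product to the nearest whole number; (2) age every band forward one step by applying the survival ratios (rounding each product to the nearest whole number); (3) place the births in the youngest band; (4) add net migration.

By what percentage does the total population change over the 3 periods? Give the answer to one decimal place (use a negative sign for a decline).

-12.7

(Groups numbered youngest = 1 to oldest = 5.)
— Period 1 —
Births: 13500 * 0.18 = 2430, 16700 * 0.527 = 8801 — total 11231
Group 2: 14600 * 0.96 = 14016
Group 3: 13500 * 0.95 = 12825
Group 4: 16700 * 0.941 = 15715
Group 5: 13900 * 0.953 + 7300 * 0.353 = 13247 + 2577 = 15824
Net migration: Group 2 − 490 → 13526
→ [11231, 13526, 12825, 15715, 15824]
— Period 2 —
Births: 13526 * 0.18 = 2435, 12825 * 0.527 = 6759 — total 9194
Group 2: 11231 * 0.96 = 10782
Group 3: 13526 * 0.95 = 12850
Group 4: 12825 * 0.941 = 12068
Group 5: 15715 * 0.953 + 15824 * 0.353 = 14976 + 5586 = 20562
Net migration: Group 2 − 490 → 10292
→ [9194, 10292, 12850, 12068, 20562]
— Period 3 —
Births: 10292 * 0.18 = 1853, 12850 * 0.527 = 6772 — total 8625
Group 2: 9194 * 0.96 = 8826
Group 3: 10292 * 0.95 = 9777
Group 4: 12850 * 0.941 = 12092
Group 5: 12068 * 0.953 + 20562 * 0.353 = 11501 + 7258 = 18759
Net migration: Group 2 − 490 → 8336
→ [8625, 8336, 9777, 12092, 18759]
Total: 66000 → 57589; change = -8411; percentage change = -12.7%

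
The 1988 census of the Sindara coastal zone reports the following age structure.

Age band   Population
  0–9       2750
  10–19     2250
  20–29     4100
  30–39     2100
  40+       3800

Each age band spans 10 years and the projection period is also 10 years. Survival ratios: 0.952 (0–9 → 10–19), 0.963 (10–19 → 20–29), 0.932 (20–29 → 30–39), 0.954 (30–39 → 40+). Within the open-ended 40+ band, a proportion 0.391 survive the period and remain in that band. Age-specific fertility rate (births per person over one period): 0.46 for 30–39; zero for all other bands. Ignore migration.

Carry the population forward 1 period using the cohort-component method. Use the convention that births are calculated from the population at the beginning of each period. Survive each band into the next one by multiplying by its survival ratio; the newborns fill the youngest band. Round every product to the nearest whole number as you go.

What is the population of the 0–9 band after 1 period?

Call the bands 1 to 5, youngest first.
— Period 1 —
Births: 2100 * 0.46 = 966
Band 2: 2750 * 0.952 = 2618
Band 3: 2250 * 0.963 = 2167
Band 4: 4100 * 0.932 = 3821
Band 5: 2100 * 0.954 + 3800 * 0.391 = 2003 + 1486 = 3489
Population now: 0–9=966, 10–19=2618, 20–29=2167, 30–39=3821, 40+=3489

966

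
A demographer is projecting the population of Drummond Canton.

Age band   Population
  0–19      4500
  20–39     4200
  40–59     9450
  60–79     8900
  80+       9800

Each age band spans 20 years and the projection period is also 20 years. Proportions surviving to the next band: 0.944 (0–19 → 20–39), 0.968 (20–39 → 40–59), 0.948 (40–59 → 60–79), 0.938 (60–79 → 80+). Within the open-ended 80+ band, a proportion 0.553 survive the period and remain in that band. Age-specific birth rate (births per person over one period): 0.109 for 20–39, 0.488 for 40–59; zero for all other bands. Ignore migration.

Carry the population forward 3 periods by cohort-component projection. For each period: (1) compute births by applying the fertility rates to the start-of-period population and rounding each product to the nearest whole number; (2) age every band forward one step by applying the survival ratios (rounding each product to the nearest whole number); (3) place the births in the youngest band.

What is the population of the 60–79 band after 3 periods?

3898

Call the bands 1 to 5, youngest first.
[period 1]
Births: 4200 × 0.109 = 458  |  9450 × 0.488 = 4612 → total 5070
Band 2: 4500 × 0.944 = 4248
Band 3: 4200 × 0.968 = 4066
Band 4: 9450 × 0.948 = 8959
Band 5: 8900 × 0.938 + 9800 × 0.553 = 8348 + 5419 = 13767
Giving 5070 / 4248 / 4066 / 8959 / 13767.
[period 2]
Births: 4248 × 0.109 = 463  |  4066 × 0.488 = 1984 → total 2447
Band 2: 5070 × 0.944 = 4786
Band 3: 4248 × 0.968 = 4112
Band 4: 4066 × 0.948 = 3855
Band 5: 8959 × 0.938 + 13767 × 0.553 = 8404 + 7613 = 16017
Giving 2447 / 4786 / 4112 / 3855 / 16017.
[period 3]
Births: 4786 × 0.109 = 522  |  4112 × 0.488 = 2007 → total 2529
Band 2: 2447 × 0.944 = 2310
Band 3: 4786 × 0.968 = 4633
Band 4: 4112 × 0.948 = 3898
Band 5: 3855 × 0.938 + 16017 × 0.553 = 3616 + 8857 = 12473
Giving 2529 / 2310 / 4633 / 3898 / 12473.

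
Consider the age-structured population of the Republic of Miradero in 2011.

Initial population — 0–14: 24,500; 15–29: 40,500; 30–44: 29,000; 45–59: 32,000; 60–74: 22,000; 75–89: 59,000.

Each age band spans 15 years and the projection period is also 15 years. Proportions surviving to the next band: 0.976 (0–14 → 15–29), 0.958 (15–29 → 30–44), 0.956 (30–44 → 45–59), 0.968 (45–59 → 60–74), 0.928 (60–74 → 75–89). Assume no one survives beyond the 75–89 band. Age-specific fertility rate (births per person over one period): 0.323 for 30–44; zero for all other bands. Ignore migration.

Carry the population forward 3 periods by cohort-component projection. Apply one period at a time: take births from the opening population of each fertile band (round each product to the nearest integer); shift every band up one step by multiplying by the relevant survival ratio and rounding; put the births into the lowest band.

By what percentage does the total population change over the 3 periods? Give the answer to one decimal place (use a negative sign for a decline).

-46.3

Numbering the bands 1..6 from youngest to oldest:
[period 1]
Births: 29000 * 0.323 = 9367
Band 2: 24500 * 0.976 = 23912
Band 3: 40500 * 0.958 = 38799
Band 4: 29000 * 0.956 = 27724
Band 5: 32000 * 0.968 = 30976
Band 6: 22000 * 0.928 = 20416
End of period: [9367, 23912, 38799, 27724, 30976, 20416]
[period 2]
Births: 38799 * 0.323 = 12532
Band 2: 9367 * 0.976 = 9142
Band 3: 23912 * 0.958 = 22908
Band 4: 38799 * 0.956 = 37092
Band 5: 27724 * 0.968 = 26837
Band 6: 30976 * 0.928 = 28746
End of period: [12532, 9142, 22908, 37092, 26837, 28746]
[period 3]
Births: 22908 * 0.323 = 7399
Band 2: 12532 * 0.976 = 12231
Band 3: 9142 * 0.958 = 8758
Band 4: 22908 * 0.956 = 21900
Band 5: 37092 * 0.968 = 35905
Band 6: 26837 * 0.928 = 24905
End of period: [7399, 12231, 8758, 21900, 35905, 24905]
Total: 207000 → 111098; change = -95902; percentage change = -46.3%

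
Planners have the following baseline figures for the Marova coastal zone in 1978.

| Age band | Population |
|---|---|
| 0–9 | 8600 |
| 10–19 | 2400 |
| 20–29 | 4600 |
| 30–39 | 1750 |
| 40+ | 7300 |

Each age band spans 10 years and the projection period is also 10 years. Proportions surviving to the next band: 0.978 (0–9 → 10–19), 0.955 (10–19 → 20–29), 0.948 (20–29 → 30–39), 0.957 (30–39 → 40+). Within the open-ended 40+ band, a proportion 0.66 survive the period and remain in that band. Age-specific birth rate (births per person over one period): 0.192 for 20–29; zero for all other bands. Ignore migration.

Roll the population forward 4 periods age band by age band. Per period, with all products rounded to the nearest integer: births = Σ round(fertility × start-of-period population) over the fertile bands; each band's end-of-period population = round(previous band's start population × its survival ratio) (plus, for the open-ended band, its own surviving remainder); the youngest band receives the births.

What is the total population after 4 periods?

15204

Period 1.
Births: 4600 × 0.192 = 883
10–19: 8600 × 0.978 = 8411
20–29: 2400 × 0.955 = 2292
30–39: 4600 × 0.948 = 4361
40+: 1750 × 0.957 + 7300 × 0.66 = 1675 + 4818 = 6493
→ [883, 8411, 2292, 4361, 6493]
Period 2.
Births: 2292 × 0.192 = 440
10–19: 883 × 0.978 = 864
20–29: 8411 × 0.955 = 8033
30–39: 2292 × 0.948 = 2173
40+: 4361 × 0.957 + 6493 × 0.66 = 4173 + 4285 = 8458
→ [440, 864, 8033, 2173, 8458]
Period 3.
Births: 8033 × 0.192 = 1542
10–19: 440 × 0.978 = 430
20–29: 864 × 0.955 = 825
30–39: 8033 × 0.948 = 7615
40+: 2173 × 0.957 + 8458 × 0.66 = 2080 + 5582 = 7662
→ [1542, 430, 825, 7615, 7662]
Period 4.
Births: 825 × 0.192 = 158
10–19: 1542 × 0.978 = 1508
20–29: 430 × 0.955 = 411
30–39: 825 × 0.948 = 782
40+: 7615 × 0.957 + 7662 × 0.66 = 7288 + 5057 = 12345
→ [158, 1508, 411, 782, 12345]
Total after period 4: 158 + 1508 + 411 + 782 + 12345 = 15204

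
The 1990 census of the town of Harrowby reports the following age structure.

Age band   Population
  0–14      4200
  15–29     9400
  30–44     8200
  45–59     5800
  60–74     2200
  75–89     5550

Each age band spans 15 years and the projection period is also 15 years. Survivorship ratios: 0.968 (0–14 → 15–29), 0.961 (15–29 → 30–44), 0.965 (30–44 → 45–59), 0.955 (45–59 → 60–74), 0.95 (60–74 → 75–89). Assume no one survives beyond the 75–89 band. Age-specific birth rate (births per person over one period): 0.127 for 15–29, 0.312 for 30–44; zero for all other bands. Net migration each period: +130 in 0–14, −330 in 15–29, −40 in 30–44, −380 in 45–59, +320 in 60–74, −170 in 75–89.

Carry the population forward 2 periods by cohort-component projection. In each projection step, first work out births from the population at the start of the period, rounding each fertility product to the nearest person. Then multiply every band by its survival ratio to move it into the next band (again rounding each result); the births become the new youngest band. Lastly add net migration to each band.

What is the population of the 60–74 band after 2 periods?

7514

Call the bands 1 to 6, youngest first.
After projecting period 1:
Births: 9400 × 0.127 = 1194 ; 8200 × 0.312 = 2558 → 3752
Band 2: 4200 × 0.968 = 4066
Band 3: 9400 × 0.961 = 9033
Band 4: 8200 × 0.965 = 7913
Band 5: 5800 × 0.955 = 5539
Band 6: 2200 × 0.95 = 2090
Net migration: Band 1 + 130 → 3882; Band 2 − 330 → 3736; Band 3 − 40 → 8993; Band 4 − 380 → 7533; Band 5 + 320 → 5859; Band 6 − 170 → 1920
Population now: 0–14=3882, 15–29=3736, 30–44=8993, 45–59=7533, 60–74=5859, 75–89=1920
After projecting period 2:
Births: 3736 × 0.127 = 474 ; 8993 × 0.312 = 2806 → 3280
Band 2: 3882 × 0.968 = 3758
Band 3: 3736 × 0.961 = 3590
Band 4: 8993 × 0.965 = 8678
Band 5: 7533 × 0.955 = 7194
Band 6: 5859 × 0.95 = 5566
Net migration: Band 1 + 130 → 3410; Band 2 − 330 → 3428; Band 3 − 40 → 3550; Band 4 − 380 → 8298; Band 5 + 320 → 7514; Band 6 − 170 → 5396
Population now: 0–14=3410, 15–29=3428, 30–44=3550, 45–59=8298, 60–74=7514, 75–89=5396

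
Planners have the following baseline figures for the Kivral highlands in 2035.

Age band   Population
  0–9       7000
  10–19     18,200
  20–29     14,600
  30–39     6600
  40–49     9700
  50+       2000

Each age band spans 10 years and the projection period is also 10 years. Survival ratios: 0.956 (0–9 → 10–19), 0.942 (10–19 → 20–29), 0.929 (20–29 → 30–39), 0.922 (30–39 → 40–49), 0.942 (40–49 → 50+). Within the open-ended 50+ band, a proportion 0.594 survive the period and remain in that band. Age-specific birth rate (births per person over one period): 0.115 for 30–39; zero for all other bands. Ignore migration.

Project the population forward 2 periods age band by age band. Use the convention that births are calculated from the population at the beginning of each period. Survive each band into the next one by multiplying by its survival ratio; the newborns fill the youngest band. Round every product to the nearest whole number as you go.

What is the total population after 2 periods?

48887

Period 1.
Births: 6600 * 0.115 = 759
10–19: 7000 * 0.956 = 6692
20–29: 18200 * 0.942 = 17144
30–39: 14600 * 0.929 = 13563
40–49: 6600 * 0.922 = 6085
50+: 9700 * 0.942 + 2000 * 0.594 = 9137 + 1188 = 10325
→ [759, 6692, 17144, 13563, 6085, 10325]
Period 2.
Births: 13563 * 0.115 = 1560
10–19: 759 * 0.956 = 726
20–29: 6692 * 0.942 = 6304
30–39: 17144 * 0.929 = 15927
40–49: 13563 * 0.922 = 12505
50+: 6085 * 0.942 + 10325 * 0.594 = 5732 + 6133 = 11865
→ [1560, 726, 6304, 15927, 12505, 11865]
Total after period 2: 1560 + 726 + 6304 + 15927 + 12505 + 11865 = 48887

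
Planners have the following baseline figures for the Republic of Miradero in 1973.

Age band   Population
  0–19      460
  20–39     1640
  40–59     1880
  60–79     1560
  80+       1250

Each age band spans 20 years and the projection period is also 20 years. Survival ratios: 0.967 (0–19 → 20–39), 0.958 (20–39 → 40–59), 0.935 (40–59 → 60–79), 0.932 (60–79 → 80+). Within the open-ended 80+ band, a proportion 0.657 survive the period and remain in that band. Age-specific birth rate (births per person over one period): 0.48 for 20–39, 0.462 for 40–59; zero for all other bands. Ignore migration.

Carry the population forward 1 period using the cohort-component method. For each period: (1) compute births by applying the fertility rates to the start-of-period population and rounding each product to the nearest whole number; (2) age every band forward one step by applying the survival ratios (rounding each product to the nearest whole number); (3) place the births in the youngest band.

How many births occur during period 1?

1656

Call the bands 1 to 5, youngest first.
— Period 1 —
Births: 1640 × 0.48 = 787  |  1880 × 0.462 = 869 — total 1656
Band 2: 460 × 0.967 = 445
Band 3: 1640 × 0.958 = 1571
Band 4: 1880 × 0.935 = 1758
Band 5: 1560 × 0.932 + 1250 × 0.657 = 1454 + 821 = 2275
Population now: 0–19=1656, 20–39=445, 40–59=1571, 60–79=1758, 80+=2275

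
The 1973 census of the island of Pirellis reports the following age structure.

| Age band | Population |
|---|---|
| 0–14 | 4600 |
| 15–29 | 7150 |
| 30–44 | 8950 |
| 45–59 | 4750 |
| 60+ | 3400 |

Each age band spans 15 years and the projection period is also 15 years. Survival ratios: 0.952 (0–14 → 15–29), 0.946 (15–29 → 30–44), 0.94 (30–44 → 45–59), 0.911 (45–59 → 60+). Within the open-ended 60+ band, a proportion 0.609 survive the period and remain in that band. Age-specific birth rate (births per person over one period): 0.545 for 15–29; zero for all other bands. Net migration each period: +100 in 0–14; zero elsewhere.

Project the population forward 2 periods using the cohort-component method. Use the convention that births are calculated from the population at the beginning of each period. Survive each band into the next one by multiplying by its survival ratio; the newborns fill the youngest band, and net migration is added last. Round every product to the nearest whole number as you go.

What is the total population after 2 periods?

Period 1:
Births: 7150 * 0.545 = 3897
15–29: 4600 * 0.952 = 4379
30–44: 7150 * 0.946 = 6764
45–59: 8950 * 0.94 = 8413
60+: 4750 * 0.911 + 3400 * 0.609 = 4327 + 2071 = 6398
Net migration: 0–14 + 100 → 3997
Giving 3997 / 4379 / 6764 / 8413 / 6398.
Period 2:
Births: 4379 * 0.545 = 2387
15–29: 3997 * 0.952 = 3805
30–44: 4379 * 0.946 = 4143
45–59: 6764 * 0.94 = 6358
60+: 8413 * 0.911 + 6398 * 0.609 = 7664 + 3896 = 11560
Net migration: 0–14 + 100 → 2487
Giving 2487 / 3805 / 4143 / 6358 / 11560.
Total after period 2: 2487 + 3805 + 4143 + 6358 + 11560 = 28353

28353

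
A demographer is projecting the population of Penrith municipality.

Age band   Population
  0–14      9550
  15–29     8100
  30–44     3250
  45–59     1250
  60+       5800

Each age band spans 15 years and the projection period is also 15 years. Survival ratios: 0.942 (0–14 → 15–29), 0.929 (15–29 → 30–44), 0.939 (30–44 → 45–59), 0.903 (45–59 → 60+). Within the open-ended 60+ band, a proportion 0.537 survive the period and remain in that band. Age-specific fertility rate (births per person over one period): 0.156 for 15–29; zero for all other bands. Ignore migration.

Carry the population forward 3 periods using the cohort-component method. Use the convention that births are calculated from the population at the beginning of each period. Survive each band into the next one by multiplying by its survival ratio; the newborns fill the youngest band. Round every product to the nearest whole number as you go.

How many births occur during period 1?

— Period 1 —
Births: 8100 × 0.156 = 1264
15–29: 9550 × 0.942 = 8996
30–44: 8100 × 0.929 = 7525
45–59: 3250 × 0.939 = 3052
60+: 1250 × 0.903 + 5800 × 0.537 = 1129 + 3115 = 4244
Giving 1264 / 8996 / 7525 / 3052 / 4244.

1264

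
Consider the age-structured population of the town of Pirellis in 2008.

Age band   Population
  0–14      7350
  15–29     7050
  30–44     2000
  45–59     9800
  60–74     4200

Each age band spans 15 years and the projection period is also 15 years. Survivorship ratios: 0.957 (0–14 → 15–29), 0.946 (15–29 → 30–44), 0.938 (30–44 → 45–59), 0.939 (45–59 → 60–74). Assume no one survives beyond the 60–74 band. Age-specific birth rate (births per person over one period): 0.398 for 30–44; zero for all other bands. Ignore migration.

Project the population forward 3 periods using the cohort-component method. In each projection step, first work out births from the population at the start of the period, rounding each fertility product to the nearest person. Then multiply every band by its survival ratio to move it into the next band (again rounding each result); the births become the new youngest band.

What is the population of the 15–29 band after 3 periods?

2540

Call the bands 1 to 5, youngest first.
— Period 1 —
Births: 2000 * 0.398 = 796
Band 2: 7350 * 0.957 = 7034
Band 3: 7050 * 0.946 = 6669
Band 4: 2000 * 0.938 = 1876
Band 5: 9800 * 0.939 = 9202
→ [796, 7034, 6669, 1876, 9202]
— Period 2 —
Births: 6669 * 0.398 = 2654
Band 2: 796 * 0.957 = 762
Band 3: 7034 * 0.946 = 6654
Band 4: 6669 * 0.938 = 6256
Band 5: 1876 * 0.939 = 1762
→ [2654, 762, 6654, 6256, 1762]
— Period 3 —
Births: 6654 * 0.398 = 2648
Band 2: 2654 * 0.957 = 2540
Band 3: 762 * 0.946 = 721
Band 4: 6654 * 0.938 = 6241
Band 5: 6256 * 0.939 = 5874
→ [2648, 2540, 721, 6241, 5874]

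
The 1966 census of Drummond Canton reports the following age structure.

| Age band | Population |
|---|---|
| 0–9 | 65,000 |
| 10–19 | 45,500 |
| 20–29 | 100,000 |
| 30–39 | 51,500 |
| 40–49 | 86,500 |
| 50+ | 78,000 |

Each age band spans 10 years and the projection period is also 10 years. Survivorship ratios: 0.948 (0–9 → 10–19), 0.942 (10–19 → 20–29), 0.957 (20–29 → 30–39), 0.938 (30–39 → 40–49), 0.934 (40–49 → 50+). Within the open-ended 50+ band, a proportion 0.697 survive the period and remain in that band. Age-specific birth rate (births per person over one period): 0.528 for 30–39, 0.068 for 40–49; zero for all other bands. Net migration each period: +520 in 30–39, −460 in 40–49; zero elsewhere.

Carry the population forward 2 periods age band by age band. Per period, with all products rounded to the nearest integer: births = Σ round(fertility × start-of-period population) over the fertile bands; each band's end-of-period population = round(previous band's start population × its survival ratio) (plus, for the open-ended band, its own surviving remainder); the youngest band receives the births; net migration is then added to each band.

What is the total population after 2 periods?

[period 1]
Births: 51500 × 0.528 = 27192, 86500 × 0.068 = 5882 ⇒ total 33074
10–19: 65000 × 0.948 = 61620
20–29: 45500 × 0.942 = 42861
30–39: 100000 × 0.957 = 95700
40–49: 51500 × 0.938 = 48307
50+: 86500 × 0.934 + 78000 × 0.697 = 80791 + 54366 = 135157
Net migration: 30–39 + 520 → 96220; 40–49 − 460 → 47847
Giving 33074 / 61620 / 42861 / 96220 / 47847 / 135157.
[period 2]
Births: 96220 × 0.528 = 50804, 47847 × 0.068 = 3254 ⇒ total 54058
10–19: 33074 × 0.948 = 31354
20–29: 61620 × 0.942 = 58046
30–39: 42861 × 0.957 = 41018
40–49: 96220 × 0.938 = 90254
50+: 47847 × 0.934 + 135157 × 0.697 = 44689 + 94204 = 138893
Net migration: 30–39 + 520 → 41538; 40–49 − 460 → 89794
Giving 54058 / 31354 / 58046 / 41538 / 89794 / 138893.
Total after period 2: 54058 + 31354 + 58046 + 41538 + 89794 + 138893 = 413683

413683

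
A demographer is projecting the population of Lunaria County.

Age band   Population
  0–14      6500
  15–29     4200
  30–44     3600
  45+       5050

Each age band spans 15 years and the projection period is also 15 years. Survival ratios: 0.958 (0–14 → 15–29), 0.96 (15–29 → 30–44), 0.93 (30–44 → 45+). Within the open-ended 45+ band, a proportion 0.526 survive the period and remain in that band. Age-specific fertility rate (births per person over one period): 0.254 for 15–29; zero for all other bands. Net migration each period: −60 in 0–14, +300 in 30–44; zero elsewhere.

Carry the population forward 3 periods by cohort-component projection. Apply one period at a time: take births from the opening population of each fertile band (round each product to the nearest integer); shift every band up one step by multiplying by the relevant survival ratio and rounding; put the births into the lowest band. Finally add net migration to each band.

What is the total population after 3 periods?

Period 1:
Births: 4200 * 0.254 = 1067
15–29: 6500 * 0.958 = 6227
30–44: 4200 * 0.96 = 4032
45+: 3600 * 0.93 + 5050 * 0.526 = 3348 + 2656 = 6004
Net migration: 0–14 − 60 → 1007; 30–44 + 300 → 4332
→ [1007, 6227, 4332, 6004]
Period 2:
Births: 6227 * 0.254 = 1582
15–29: 1007 * 0.958 = 965
30–44: 6227 * 0.96 = 5978
45+: 4332 * 0.93 + 6004 * 0.526 = 4029 + 3158 = 7187
Net migration: 0–14 − 60 → 1522; 30–44 + 300 → 6278
→ [1522, 965, 6278, 7187]
Period 3:
Births: 965 * 0.254 = 245
15–29: 1522 * 0.958 = 1458
30–44: 965 * 0.96 = 926
45+: 6278 * 0.93 + 7187 * 0.526 = 5839 + 3780 = 9619
Net migration: 0–14 − 60 → 185; 30–44 + 300 → 1226
→ [185, 1458, 1226, 9619]
Total after period 3: 185 + 1458 + 1226 + 9619 = 12488

12488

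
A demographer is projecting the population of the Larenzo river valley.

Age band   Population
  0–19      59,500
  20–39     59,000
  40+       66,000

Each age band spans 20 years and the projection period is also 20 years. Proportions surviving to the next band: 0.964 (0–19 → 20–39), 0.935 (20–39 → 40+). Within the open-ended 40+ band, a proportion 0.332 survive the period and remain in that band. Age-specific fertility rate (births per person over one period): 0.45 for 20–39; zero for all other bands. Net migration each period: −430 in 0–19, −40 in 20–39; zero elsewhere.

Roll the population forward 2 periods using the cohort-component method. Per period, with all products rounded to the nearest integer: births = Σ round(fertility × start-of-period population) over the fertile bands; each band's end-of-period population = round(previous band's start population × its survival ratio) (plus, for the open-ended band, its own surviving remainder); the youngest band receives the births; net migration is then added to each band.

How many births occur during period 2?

25793

Numbering the groups 1..3 from youngest to oldest:
Period 1:
Births: 59000 × 0.45 = 26550
Group 2: 59500 × 0.964 = 57358
Group 3: 59000 × 0.935 + 66000 × 0.332 = 55165 + 21912 = 77077
Net migration: Group 1 − 430 → 26120; Group 2 − 40 → 57318
Giving 26120 / 57318 / 77077.
Period 2:
Births: 57318 × 0.45 = 25793
Group 2: 26120 × 0.964 = 25180
Group 3: 57318 × 0.935 + 77077 × 0.332 = 53592 + 25590 = 79182
Net migration: Group 1 − 430 → 25363; Group 2 − 40 → 25140
Giving 25363 / 25140 / 79182.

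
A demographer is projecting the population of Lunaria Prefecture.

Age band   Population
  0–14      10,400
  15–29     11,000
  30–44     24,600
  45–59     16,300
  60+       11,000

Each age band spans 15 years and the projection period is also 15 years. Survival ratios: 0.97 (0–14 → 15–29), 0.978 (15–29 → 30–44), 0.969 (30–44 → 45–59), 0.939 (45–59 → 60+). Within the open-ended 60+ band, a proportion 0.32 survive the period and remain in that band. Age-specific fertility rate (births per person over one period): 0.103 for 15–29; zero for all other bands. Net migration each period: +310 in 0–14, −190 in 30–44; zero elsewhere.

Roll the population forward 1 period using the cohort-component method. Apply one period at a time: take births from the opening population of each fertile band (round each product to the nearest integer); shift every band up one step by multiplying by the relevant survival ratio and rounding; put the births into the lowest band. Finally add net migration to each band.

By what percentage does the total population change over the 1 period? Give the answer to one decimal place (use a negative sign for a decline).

-11.6

Period 1.
Births: 11000 * 0.103 = 1133
15–29: 10400 * 0.97 = 10088
30–44: 11000 * 0.978 = 10758
45–59: 24600 * 0.969 = 23837
60+: 16300 * 0.939 + 11000 * 0.32 = 15306 + 3520 = 18826
Net migration: 0–14 + 310 → 1443; 30–44 − 190 → 10568
Population now: 0–14=1443, 15–29=10088, 30–44=10568, 45–59=23837, 60+=18826
Total: 73300 → 64762; change = -8538; percentage change = -11.6%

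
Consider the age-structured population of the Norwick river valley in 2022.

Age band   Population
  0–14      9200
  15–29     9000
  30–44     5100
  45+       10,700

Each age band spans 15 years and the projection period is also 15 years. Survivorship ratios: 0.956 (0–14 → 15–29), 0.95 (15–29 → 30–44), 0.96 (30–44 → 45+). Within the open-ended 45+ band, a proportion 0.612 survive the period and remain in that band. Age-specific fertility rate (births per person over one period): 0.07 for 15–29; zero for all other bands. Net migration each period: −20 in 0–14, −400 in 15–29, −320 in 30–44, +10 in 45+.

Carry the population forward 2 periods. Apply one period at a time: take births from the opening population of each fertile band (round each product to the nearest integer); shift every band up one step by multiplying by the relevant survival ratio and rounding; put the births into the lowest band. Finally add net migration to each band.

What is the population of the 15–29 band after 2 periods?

183

Numbering the groups 1..4 from youngest to oldest:
After projecting period 1:
Births: 9000 × 0.07 = 630
Group 2: 9200 × 0.956 = 8795
Group 3: 9000 × 0.95 = 8550
Group 4: 5100 × 0.96 + 10700 × 0.612 = 4896 + 6548 = 11444
Net migration: Group 1 − 20 → 610; Group 2 − 400 → 8395; Group 3 − 320 → 8230; Group 4 + 10 → 11454
Giving 610 / 8395 / 8230 / 11454.
After projecting period 2:
Births: 8395 × 0.07 = 588
Group 2: 610 × 0.956 = 583
Group 3: 8395 × 0.95 = 7975
Group 4: 8230 × 0.96 + 11454 × 0.612 = 7901 + 7010 = 14911
Net migration: Group 1 − 20 → 568; Group 2 − 400 → 183; Group 3 − 320 → 7655; Group 4 + 10 → 14921
Giving 568 / 183 / 7655 / 14921.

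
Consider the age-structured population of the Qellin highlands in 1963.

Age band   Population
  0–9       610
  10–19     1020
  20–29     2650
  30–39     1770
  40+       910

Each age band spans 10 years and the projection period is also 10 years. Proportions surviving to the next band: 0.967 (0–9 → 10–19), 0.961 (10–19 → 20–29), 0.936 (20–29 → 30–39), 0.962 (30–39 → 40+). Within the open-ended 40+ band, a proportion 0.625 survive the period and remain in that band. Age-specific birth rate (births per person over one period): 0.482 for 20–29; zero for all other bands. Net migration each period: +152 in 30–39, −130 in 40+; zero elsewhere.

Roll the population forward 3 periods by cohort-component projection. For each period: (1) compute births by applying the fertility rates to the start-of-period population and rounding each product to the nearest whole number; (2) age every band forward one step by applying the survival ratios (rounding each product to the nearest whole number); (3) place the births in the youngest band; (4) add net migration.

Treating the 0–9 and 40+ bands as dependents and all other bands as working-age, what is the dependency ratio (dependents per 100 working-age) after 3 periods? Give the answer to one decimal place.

150.9

Period 1.
Births: 2650 * 0.482 = 1277
10–19: 610 * 0.967 = 590
20–29: 1020 * 0.961 = 980
30–39: 2650 * 0.936 = 2480
40+: 1770 * 0.962 + 910 * 0.625 = 1703 + 569 = 2272
Net migration: 30–39 + 152 → 2632; 40+ − 130 → 2142
Giving 1277 / 590 / 980 / 2632 / 2142.
Period 2.
Births: 980 * 0.482 = 472
10–19: 1277 * 0.967 = 1235
20–29: 590 * 0.961 = 567
30–39: 980 * 0.936 = 917
40+: 2632 * 0.962 + 2142 * 0.625 = 2532 + 1339 = 3871
Net migration: 30–39 + 152 → 1069; 40+ − 130 → 3741
Giving 472 / 1235 / 567 / 1069 / 3741.
Period 3.
Births: 567 * 0.482 = 273
10–19: 472 * 0.967 = 456
20–29: 1235 * 0.961 = 1187
30–39: 567 * 0.936 = 531
40+: 1069 * 0.962 + 3741 * 0.625 = 1028 + 2338 = 3366
Net migration: 30–39 + 152 → 683; 40+ − 130 → 3236
Giving 273 / 456 / 1187 / 683 / 3236.
Dependents (band 0–9 + band 40+) = 273 + 3236 = 3509; working-age = 2326; ratio = 3509/2326 × 100 = 150.9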